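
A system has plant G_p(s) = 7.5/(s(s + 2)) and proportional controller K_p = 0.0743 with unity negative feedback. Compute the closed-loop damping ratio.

1 + K_p·G_p(s) = 0 gives s² + 2s + 0.5573 = 0.
Matching s² + 2ζω_n s + ω_n²: ω_n = √0.5573 = 0.7465 rad/s and 2ζω_n = 2, so ζ = 2/(2·0.7465) = 1.34.

ζ = 1.34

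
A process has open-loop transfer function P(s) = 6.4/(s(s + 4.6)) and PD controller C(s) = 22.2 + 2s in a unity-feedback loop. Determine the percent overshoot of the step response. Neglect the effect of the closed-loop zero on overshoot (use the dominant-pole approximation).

3.49%

Forward path: (22.2 + 2s)·6.4/(s(s+4.6)). The closed-loop characteristic equation is s² + (4.6 + 6.4·2)s + 6.4·22.2 = 0.
That is s² + 17.4s + 142.1 = 0, so ω_n = 11.92 rad/s and ζ = 17.4/(2·11.92) = 0.7299.
%OS = 100·exp(−πζ/√(1−ζ²)) = 3.49%.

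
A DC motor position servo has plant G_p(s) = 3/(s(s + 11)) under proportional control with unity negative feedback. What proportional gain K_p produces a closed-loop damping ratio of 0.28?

K_p = 129

Closed-loop characteristic equation: s² + 11s + K_p·3 = 0.
So ω_n = √(3K_p) and 2ζω_n = 11, giving ζ = 11/(2√(3K_p)).
Setting ζ = 0.28: √(3K_p) = 11/(2·0.28) = 19.64, so K_p = 385.8/3 = 129.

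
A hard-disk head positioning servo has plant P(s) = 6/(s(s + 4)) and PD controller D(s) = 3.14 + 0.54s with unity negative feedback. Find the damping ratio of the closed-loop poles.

ζ = 0.834

Forward path: (3.14 + 0.54s)·6/(s(s+4)). The closed-loop characteristic equation is s² + (4 + 6·0.54)s + 6·3.14 = 0.
That is s² + 7.24s + 18.84 = 0, so ω_n = 4.341 rad/s and ζ = 7.24/(2·4.341) = 0.834.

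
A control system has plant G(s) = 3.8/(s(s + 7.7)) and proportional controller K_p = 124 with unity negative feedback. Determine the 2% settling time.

T_s ≈ 1.04 s

The closed-loop denominator s² + 7.7s + 471.2 gives ω_n = √471.2 = 21.71 and ζ = 7.7/(2ω_n) = 0.1774.
2% settling time T_s ≈ 4/(ζω_n) = 4/3.85 = 1.04 s.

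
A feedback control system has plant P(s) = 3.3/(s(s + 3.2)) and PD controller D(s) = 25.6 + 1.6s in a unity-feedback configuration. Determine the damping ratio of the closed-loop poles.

ζ = 0.461

Forward path: (25.6 + 1.6s)·3.3/(s(s+3.2)). The closed-loop characteristic equation is s² + (3.2 + 3.3·1.6)s + 3.3·25.6 = 0.
That is s² + 8.48s + 84.48 = 0, so ω_n = 9.191 rad/s and ζ = 8.48/(2·9.191) = 0.4613.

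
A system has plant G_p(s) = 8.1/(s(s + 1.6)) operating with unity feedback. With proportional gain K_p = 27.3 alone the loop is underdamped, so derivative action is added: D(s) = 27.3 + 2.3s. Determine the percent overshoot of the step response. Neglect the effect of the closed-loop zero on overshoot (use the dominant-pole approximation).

Forward path: (27.3 + 2.3s)·8.1/(s(s+1.6)). The closed-loop characteristic equation is s² + (1.6 + 8.1·2.3)s + 8.1·27.3 = 0.
That is s² + 20.23s + 221.1 = 0, so ω_n = 14.87 rad/s and ζ = 20.23/(2·14.87) = 0.6802.
%OS = 100·exp(−πζ/√(1−ζ²)) = 5.42%.

5.42%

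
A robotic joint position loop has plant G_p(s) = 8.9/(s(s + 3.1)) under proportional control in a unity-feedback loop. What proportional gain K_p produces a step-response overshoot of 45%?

From %OS = 100·exp(−πζ/√(1−ζ²)) = 45%, ζ = −ln(0.45)/√(π²+ln²(0.45)) = 0.2463.
Characteristic equation s² + 3.1s + 8.9K_p = 0 gives ζ = 3.1/(2√(8.9K_p)).
Setting ζ = 0.2463: √(8.9K_p) = 3.1/(2·0.2463) = 6.292, so K_p = 39.59/8.9 = 4.45.

K_p = 4.45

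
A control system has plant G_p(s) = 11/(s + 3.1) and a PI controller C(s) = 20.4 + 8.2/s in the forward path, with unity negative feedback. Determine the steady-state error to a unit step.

The open loop C(s)G_p(s) has a pole at the origin (type 1), so the static position error constant is infinite and e_ss = 1/(1+∞) = 0.

0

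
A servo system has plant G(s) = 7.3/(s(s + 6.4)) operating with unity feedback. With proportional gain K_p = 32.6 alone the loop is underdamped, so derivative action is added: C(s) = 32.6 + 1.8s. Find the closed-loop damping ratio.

ζ = 0.633

Forward path: (32.6 + 1.8s)·7.3/(s(s+6.4)). The closed-loop characteristic equation is s² + (6.4 + 7.3·1.8)s + 7.3·32.6 = 0.
That is s² + 19.54s + 238 = 0, so ω_n = 15.43 rad/s and ζ = 19.54/(2·15.43) = 0.6333.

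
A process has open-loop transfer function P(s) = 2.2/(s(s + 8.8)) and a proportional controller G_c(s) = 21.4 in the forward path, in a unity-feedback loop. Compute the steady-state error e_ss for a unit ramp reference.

0.187

The loop has one pole at the origin (type 1). Velocity error constant K_v = lim_{s→0} s·G_c(s)P(s) = 21.4·2.2/8.8 = 5.35.
Steady-state error to a unit ramp: e_ss = 1/K_v = 0.187.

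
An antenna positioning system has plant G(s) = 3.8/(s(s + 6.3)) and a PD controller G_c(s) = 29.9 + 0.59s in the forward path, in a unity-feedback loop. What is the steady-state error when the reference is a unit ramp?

0.0554

The loop has one pole at the origin (type 1). Velocity error constant K_v = lim_{s→0} s·G_c(s)G(s) = 29.9·3.8/6.3 = 18.03.
Steady-state error to a unit ramp: e_ss = 1/K_v = 0.0554.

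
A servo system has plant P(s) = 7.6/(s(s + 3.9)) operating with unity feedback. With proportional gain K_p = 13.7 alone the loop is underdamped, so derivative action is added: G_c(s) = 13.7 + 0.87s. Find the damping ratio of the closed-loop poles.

Forward path: (13.7 + 0.87s)·7.6/(s(s+3.9)). The closed-loop characteristic equation is s² + (3.9 + 7.6·0.87)s + 7.6·13.7 = 0.
That is s² + 10.51s + 104.1 = 0, so ω_n = 10.2 rad/s and ζ = 10.51/(2·10.2) = 0.5151.

ζ = 0.515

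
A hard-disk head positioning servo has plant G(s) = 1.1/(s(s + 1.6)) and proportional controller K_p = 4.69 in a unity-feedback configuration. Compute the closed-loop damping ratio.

ζ = 0.352

1 + K_p·G(s) = 0 gives s² + 1.6s + 5.159 = 0.
So ω_n² = 5.159 ⇒ ω_n = 2.271 rad/s, and ζ = 1.6/(2ω_n) = 0.352.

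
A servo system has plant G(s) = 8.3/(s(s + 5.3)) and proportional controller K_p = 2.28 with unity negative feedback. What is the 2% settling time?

T_s ≈ 1.51 s

From 1 + K_pG(s) = 0: s² + 5.3s + 18.92 = 0 ⇒ ω_n = 4.35, ζ = 0.6092.
2% settling time T_s ≈ 4/(ζω_n) = 4/2.65 = 1.51 s.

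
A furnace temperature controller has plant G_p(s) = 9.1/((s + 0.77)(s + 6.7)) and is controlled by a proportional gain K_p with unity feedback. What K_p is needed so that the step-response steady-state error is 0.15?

K_p = 3.21

Steady-state error for a unit step on this type-0 loop is 1/(1 + K_p·G_p(0)).
G_p(0) = 1.764. Require 1/(1 + K_p·1.764) = 0.15, so 1 + 1.764·K_p = 6.667.
K_p = (6.667 − 1)/1.764 = 3.21.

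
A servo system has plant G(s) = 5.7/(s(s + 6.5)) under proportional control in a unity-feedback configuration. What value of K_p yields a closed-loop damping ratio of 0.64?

K_p = 4.52

Closed-loop characteristic equation: s² + 6.5s + K_p·5.7 = 0.
So ω_n = √(5.7K_p) and 2ζω_n = 6.5, giving ζ = 6.5/(2√(5.7K_p)).
Setting ζ = 0.64: √(5.7K_p) = 6.5/(2·0.64) = 5.078, so K_p = 25.79/5.7 = 4.52.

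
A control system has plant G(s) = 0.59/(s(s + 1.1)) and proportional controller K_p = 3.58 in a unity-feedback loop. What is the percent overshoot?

27.7%

From 1 + K_pG(s) = 0: s² + 1.1s + 2.112 = 0 ⇒ ω_n = 1.453, ζ = 0.3784.
%OS = 100·exp(−πζ/√(1−ζ²)) = 100·exp(−π·0.3784/√0.8568) = 27.7%.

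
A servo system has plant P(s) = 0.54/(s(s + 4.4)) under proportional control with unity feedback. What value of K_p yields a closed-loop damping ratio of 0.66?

K_p = 20.6

Closed-loop characteristic equation: s² + 4.4s + K_p·0.54 = 0.
So ω_n = √(0.54K_p) and 2ζω_n = 4.4, giving ζ = 4.4/(2√(0.54K_p)).
Setting ζ = 0.66: √(0.54K_p) = 4.4/(2·0.66) = 3.333, so K_p = 11.11/0.54 = 20.6.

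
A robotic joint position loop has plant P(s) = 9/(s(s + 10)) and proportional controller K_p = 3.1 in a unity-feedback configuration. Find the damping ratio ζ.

1 + K_p·P(s) = 0 gives s² + 10s + 27.9 = 0.
So ω_n² = 27.9 ⇒ ω_n = 5.282 rad/s, and ζ = 10/(2ω_n) = 0.947.

ζ = 0.947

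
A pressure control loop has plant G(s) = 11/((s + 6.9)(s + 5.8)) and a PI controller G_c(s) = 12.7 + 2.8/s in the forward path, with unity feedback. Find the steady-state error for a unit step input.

The open loop G_c(s)G(s) has a pole at the origin (type 1), so the static position error constant is infinite and e_ss = 1/(1+∞) = 0.

0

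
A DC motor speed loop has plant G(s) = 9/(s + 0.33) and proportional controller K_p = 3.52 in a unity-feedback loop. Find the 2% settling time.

T_s ≈ 0.125 s

Closed-loop transfer function: T(s) = K_p·G(s)/(1 + K_p·G(s)) = 31.68/(s + 0.33 + 31.68) = 31.68/(s + 32.01).
Time constant τ = 1/32.01 = 0.03124 s, so the 2% settling time is about 4τ = 0.125 s.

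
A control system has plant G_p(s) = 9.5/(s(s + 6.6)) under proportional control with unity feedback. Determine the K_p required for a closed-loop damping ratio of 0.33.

K_p = 10.5

Closed-loop characteristic equation: s² + 6.6s + K_p·9.5 = 0.
So ω_n = √(9.5K_p) and 2ζω_n = 6.6, giving ζ = 6.6/(2√(9.5K_p)).
Setting ζ = 0.33: √(9.5K_p) = 6.6/(2·0.33) = 10, so K_p = 100/9.5 = 10.5.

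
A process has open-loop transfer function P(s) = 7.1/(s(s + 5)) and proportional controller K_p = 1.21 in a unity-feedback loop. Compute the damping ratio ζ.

ζ = 0.853

With unity feedback the closed-loop characteristic equation is s² + 5s + 1.21·7.1 = s² + 5s + 8.591 = 0.
Matching s² + 2ζω_n s + ω_n²: ω_n = √8.591 = 2.931 rad/s and 2ζω_n = 5, so ζ = 5/(2·2.931) = 0.853.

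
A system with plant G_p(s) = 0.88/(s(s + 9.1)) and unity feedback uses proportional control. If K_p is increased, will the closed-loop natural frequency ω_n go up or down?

ω_n = √(0.88·K_p), which grows with K_p.

increase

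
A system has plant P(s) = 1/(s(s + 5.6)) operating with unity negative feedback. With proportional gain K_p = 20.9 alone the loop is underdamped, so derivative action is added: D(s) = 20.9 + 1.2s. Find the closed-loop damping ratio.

Forward path: (20.9 + 1.2s)·1/(s(s+5.6)). The closed-loop characteristic equation is s² + (5.6 + 1·1.2)s + 1·20.9 = 0.
That is s² + 6.8s + 20.9 = 0, so ω_n = 4.572 rad/s and ζ = 6.8/(2·4.572) = 0.7437.

ζ = 0.744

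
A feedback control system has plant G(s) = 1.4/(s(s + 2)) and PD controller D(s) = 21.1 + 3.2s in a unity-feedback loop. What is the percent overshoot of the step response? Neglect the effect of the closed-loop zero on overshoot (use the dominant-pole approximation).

Forward path: (21.1 + 3.2s)·1.4/(s(s+2)). The closed-loop characteristic equation is s² + (2 + 1.4·3.2)s + 1.4·21.1 = 0.
That is s² + 6.48s + 29.54 = 0, so ω_n = 5.435 rad/s and ζ = 6.48/(2·5.435) = 0.5961.
%OS = 100·exp(−πζ/√(1−ζ²)) = 9.7%.

9.7%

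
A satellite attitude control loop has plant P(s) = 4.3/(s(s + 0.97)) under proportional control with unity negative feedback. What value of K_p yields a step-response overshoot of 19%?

From %OS = 100·exp(−πζ/√(1−ζ²)) = 19%, ζ = −ln(0.19)/√(π²+ln²(0.19)) = 0.4673.
Characteristic equation s² + 0.97s + 4.3K_p = 0 gives ζ = 0.97/(2√(4.3K_p)).
Setting ζ = 0.4673: √(4.3K_p) = 0.97/(2·0.4673) = 1.038, so K_p = 1.077/4.3 = 0.25.

K_p = 0.25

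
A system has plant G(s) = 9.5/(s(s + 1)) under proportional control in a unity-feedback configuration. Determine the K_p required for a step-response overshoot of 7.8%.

From %OS = 100·exp(−πζ/√(1−ζ²)) = 7.8%, ζ = −ln(0.078)/√(π²+ln²(0.078)) = 0.6304.
Characteristic equation s² + 1s + 9.5K_p = 0 gives ζ = 1/(2√(9.5K_p)).
Setting ζ = 0.6304: √(9.5K_p) = 1/(2·0.6304) = 0.7932, so K_p = 0.6291/9.5 = 0.0662.

K_p = 0.0662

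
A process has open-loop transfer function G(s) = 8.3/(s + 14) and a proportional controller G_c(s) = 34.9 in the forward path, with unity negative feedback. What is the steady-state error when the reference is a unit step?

The loop is type 0. Static position error constant K_pos = G_c(0)·G(0) = 34.9·0.5929 = 20.69.
Steady-state error to a unit step: e_ss = 1/(1+K_pos) = 1/21.69 = 0.0461.

0.0461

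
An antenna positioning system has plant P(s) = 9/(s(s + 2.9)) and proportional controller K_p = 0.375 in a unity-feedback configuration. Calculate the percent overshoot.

1.76%

Closed-loop characteristic equation: s² + 2.9s + 3.375 = 0, so ω_n = 1.837 rad/s and ζ = 2.9/(2·1.837) = 0.7893.
%OS = 100·exp(−πζ/√(1−ζ²)) = 100·exp(−π·0.7893/√0.377) = 1.76%.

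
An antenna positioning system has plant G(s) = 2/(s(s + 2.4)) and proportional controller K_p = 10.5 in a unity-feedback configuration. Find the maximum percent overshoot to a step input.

The closed-loop denominator s² + 2.4s + 21 gives ω_n = √21 = 4.583 and ζ = 2.4/(2ω_n) = 0.2619.
%OS = 100·exp(−πζ/√(1−ζ²)) = 100·exp(−π·0.2619/√0.9314) = 42.6%.

42.6%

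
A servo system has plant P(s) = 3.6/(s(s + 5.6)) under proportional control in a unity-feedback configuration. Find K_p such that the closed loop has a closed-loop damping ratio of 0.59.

Closed-loop characteristic equation: s² + 5.6s + K_p·3.6 = 0.
So ω_n = √(3.6K_p) and 2ζω_n = 5.6, giving ζ = 5.6/(2√(3.6K_p)).
Setting ζ = 0.59: √(3.6K_p) = 5.6/(2·0.59) = 4.746, so K_p = 22.52/3.6 = 6.26.

K_p = 6.26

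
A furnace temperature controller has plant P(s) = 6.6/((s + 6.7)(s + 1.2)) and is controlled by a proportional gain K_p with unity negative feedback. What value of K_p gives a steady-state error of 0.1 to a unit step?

For a type-0 loop with proportional control, e_ss = 1/(1 + K_p·P(0)).
P(0) = 0.8209. Require 1/(1 + K_p·0.8209) = 0.1, so 1 + 0.8209·K_p = 10.
K_p = (10 − 1)/0.8209 = 11.

K_p = 11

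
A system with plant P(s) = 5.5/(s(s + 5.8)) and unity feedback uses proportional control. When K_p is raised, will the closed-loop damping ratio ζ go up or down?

ζ = 5.8/(2√(5.5K_p)); increasing K_p raises the denominator, so ζ falls.

decrease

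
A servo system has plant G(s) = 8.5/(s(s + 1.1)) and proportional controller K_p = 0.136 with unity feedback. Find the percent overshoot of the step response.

15.4%

The closed-loop denominator s² + 1.1s + 1.156 gives ω_n = √1.156 = 1.075 and ζ = 1.1/(2ω_n) = 0.5115.
%OS = 100·exp(−πζ/√(1−ζ²)) = 100·exp(−π·0.5115/√0.7383) = 15.4%.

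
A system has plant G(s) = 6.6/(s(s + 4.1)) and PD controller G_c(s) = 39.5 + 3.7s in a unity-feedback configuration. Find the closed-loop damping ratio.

Forward path: (39.5 + 3.7s)·6.6/(s(s+4.1)). The closed-loop characteristic equation is s² + (4.1 + 6.6·3.7)s + 6.6·39.5 = 0.
That is s² + 28.52s + 260.7 = 0, so ω_n = 16.15 rad/s and ζ = 28.52/(2·16.15) = 0.8832.

ζ = 0.883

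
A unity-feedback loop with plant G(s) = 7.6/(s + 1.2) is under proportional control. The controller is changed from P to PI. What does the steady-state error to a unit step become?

0

Adding integral action puts a pole at s = 0 in the forward path, raising the system type to 1; a type-1 loop has zero steady-state error to a step.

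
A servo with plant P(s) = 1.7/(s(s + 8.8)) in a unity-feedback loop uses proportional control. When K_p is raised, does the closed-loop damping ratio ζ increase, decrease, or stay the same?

ζ = 8.8/(2√(1.7K_p)); increasing K_p raises the denominator, so ζ falls.

decrease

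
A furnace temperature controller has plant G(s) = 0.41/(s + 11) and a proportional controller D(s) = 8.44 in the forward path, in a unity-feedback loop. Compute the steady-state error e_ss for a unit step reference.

0.761

The loop is type 0. Static position error constant K_pos = D(0)·G(0) = 8.44·0.03727 = 0.3146.
Steady-state error to a unit step: e_ss = 1/(1+K_pos) = 1/1.315 = 0.761.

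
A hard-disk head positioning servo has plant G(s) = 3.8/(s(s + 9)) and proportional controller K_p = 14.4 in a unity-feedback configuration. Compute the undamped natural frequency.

ω_n = 7.4 rad/s

The closed-loop denominator is s(s+9) + 14.4·3.8 = s² + 9s + 54.72.
So ω_n² = 54.72 ⇒ ω_n = 7.397 rad/s, and ζ = 9/(2ω_n) = 0.608.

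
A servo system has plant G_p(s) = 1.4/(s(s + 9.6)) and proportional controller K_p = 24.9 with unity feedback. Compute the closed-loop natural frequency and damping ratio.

With unity feedback the closed-loop characteristic equation is s² + 9.6s + 24.9·1.4 = s² + 9.6s + 34.86 = 0.
So ω_n² = 34.86 ⇒ ω_n = 5.904 rad/s, and ζ = 9.6/(2ω_n) = 0.813.

ω_n = 5.9 rad/s, ζ = 0.813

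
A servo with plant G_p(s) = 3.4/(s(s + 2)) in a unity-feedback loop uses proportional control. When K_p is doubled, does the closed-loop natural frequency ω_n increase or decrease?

increase

ω_n = √(3.4·K_p), which grows with K_p.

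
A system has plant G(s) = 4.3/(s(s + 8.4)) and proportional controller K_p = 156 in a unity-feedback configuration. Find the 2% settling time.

T_s ≈ 0.952 s

Closed-loop characteristic equation: s² + 8.4s + 670.8 = 0, so ω_n = 25.9 rad/s and ζ = 8.4/(2·25.9) = 0.1622.
2% settling time T_s ≈ 4/(ζω_n) = 4/4.2 = 0.952 s.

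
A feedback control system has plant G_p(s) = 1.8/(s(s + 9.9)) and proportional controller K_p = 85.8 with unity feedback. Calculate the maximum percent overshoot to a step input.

25.6%

From 1 + K_pG_p(s) = 0: s² + 9.9s + 154.4 = 0 ⇒ ω_n = 12.43, ζ = 0.3983.
%OS = 100·exp(−πζ/√(1−ζ²)) = 100·exp(−π·0.3983/√0.8413) = 25.6%.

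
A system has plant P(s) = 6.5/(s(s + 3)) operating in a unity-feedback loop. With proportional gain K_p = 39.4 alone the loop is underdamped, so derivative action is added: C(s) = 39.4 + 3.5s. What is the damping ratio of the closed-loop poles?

ζ = 0.805

Forward path: (39.4 + 3.5s)·6.5/(s(s+3)). The closed-loop characteristic equation is s² + (3 + 6.5·3.5)s + 6.5·39.4 = 0.
That is s² + 25.75s + 256.1 = 0, so ω_n = 16 rad/s and ζ = 25.75/(2·16) = 0.8045.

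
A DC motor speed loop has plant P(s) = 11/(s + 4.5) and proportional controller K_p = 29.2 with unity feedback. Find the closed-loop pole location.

Closed-loop transfer function: T(s) = K_p·P(s)/(1 + K_p·P(s)) = 321.2/(s + 4.5 + 321.2) = 321.2/(s + 325.7).
The closed-loop pole is at s = −325.7.

s = -325.7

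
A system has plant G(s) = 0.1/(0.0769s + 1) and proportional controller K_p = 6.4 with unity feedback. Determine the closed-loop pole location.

Closed loop: T(s) = K_p·G/(1+K_p·G) = 0.64/(0.0769s + 1 + 0.64), with pole at s = −(1 + 0.64)/0.0769 = −21.33.

s = -21.33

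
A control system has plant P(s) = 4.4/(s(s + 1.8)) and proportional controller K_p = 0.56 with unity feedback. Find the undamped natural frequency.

1 + K_p·P(s) = 0 gives s² + 1.8s + 2.464 = 0.
So ω_n² = 2.464 ⇒ ω_n = 1.57 rad/s, and ζ = 1.8/(2ω_n) = 0.573.

ω_n = 1.57 rad/s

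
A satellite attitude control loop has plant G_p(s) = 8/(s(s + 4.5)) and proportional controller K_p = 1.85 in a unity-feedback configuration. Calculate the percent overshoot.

10.4%

The closed-loop denominator s² + 4.5s + 14.8 gives ω_n = √14.8 = 3.847 and ζ = 4.5/(2ω_n) = 0.5849.
%OS = 100·exp(−πζ/√(1−ζ²)) = 100·exp(−π·0.5849/√0.6579) = 10.4%.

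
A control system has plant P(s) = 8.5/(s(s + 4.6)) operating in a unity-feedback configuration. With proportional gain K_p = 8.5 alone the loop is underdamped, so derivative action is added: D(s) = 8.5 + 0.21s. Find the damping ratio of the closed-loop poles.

Forward path: (8.5 + 0.21s)·8.5/(s(s+4.6)). The closed-loop characteristic equation is s² + (4.6 + 8.5·0.21)s + 8.5·8.5 = 0.
That is s² + 6.385s + 72.25 = 0, so ω_n = 8.5 rad/s and ζ = 6.385/(2·8.5) = 0.3756.

ζ = 0.376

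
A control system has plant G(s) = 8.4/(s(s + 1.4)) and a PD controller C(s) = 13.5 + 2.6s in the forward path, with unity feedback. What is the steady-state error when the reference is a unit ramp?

0.0123

The loop has one pole at the origin (type 1). Velocity error constant K_v = lim_{s→0} s·C(s)G(s) = 13.5·8.4/1.4 = 81.
Steady-state error to a unit ramp: e_ss = 1/K_v = 0.0123.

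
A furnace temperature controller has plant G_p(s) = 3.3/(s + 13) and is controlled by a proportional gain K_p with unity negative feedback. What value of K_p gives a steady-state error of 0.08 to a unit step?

The loop is type 0, so e_ss(step) = 1/(1 + K_pos) with K_pos = K_p·G_p(0).
G_p(0) = 0.2538. Require 1/(1 + K_p·0.2538) = 0.08, so 1 + 0.2538·K_p = 12.5.
K_p = (12.5 − 1)/0.2538 = 45.3.

K_p = 45.3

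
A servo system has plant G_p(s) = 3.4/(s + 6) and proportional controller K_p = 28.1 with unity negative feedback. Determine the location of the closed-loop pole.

s = -101.5

Closed-loop transfer function: T(s) = K_p·G_p(s)/(1 + K_p·G_p(s)) = 95.54/(s + 6 + 95.54) = 95.54/(s + 101.5).
The closed-loop pole is at s = −101.5.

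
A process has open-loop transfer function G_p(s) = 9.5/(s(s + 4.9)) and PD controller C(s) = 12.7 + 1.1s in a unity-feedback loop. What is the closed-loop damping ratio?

ζ = 0.699

Forward path: (12.7 + 1.1s)·9.5/(s(s+4.9)). The closed-loop characteristic equation is s² + (4.9 + 9.5·1.1)s + 9.5·12.7 = 0.
That is s² + 15.35s + 120.6 = 0, so ω_n = 10.98 rad/s and ζ = 15.35/(2·10.98) = 0.6987.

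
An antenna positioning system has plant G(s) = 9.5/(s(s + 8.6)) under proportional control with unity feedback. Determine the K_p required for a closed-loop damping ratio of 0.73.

Closed-loop characteristic equation: s² + 8.6s + K_p·9.5 = 0.
So ω_n = √(9.5K_p) and 2ζω_n = 8.6, giving ζ = 8.6/(2√(9.5K_p)).
Setting ζ = 0.73: √(9.5K_p) = 8.6/(2·0.73) = 5.89, so K_p = 34.7/9.5 = 3.65.

K_p = 3.65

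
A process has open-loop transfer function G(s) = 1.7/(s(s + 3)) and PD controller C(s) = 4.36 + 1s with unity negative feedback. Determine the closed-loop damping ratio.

Forward path: (4.36 + 1s)·1.7/(s(s+3)). The closed-loop characteristic equation is s² + (3 + 1.7·1)s + 1.7·4.36 = 0.
That is s² + 4.7s + 7.412 = 0, so ω_n = 2.722 rad/s and ζ = 4.7/(2·2.722) = 0.8632.

ζ = 0.863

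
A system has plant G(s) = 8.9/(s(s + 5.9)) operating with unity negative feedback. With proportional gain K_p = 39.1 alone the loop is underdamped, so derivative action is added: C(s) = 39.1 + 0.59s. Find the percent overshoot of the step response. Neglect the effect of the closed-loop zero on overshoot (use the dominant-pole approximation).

37.4%

Forward path: (39.1 + 0.59s)·8.9/(s(s+5.9)). The closed-loop characteristic equation is s² + (5.9 + 8.9·0.59)s + 8.9·39.1 = 0.
That is s² + 11.15s + 348 = 0, so ω_n = 18.65 rad/s and ζ = 11.15/(2·18.65) = 0.2989.
%OS = 100·exp(−πζ/√(1−ζ²)) = 37.4%.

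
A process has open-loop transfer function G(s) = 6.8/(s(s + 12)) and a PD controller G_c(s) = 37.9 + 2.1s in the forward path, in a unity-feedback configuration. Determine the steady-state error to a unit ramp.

The loop has one pole at the origin (type 1). Velocity error constant K_v = lim_{s→0} s·G_c(s)G(s) = 37.9·6.8/12 = 21.48.
Steady-state error to a unit ramp: e_ss = 1/K_v = 0.0466.

0.0466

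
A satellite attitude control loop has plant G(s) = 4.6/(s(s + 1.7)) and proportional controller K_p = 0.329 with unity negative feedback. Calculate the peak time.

T_p = 3.53 s

Closed-loop characteristic equation: s² + 1.7s + 1.513 = 0, so ω_n = 1.23 rad/s and ζ = 1.7/(2·1.23) = 0.6909.
Damped frequency ω_d = ω_n√(1−ζ²) = 0.8893 rad/s, so peak time T_p = π/ω_d = 3.53 s.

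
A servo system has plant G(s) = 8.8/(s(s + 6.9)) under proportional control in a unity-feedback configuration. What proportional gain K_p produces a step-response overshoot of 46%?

From %OS = 100·exp(−πζ/√(1−ζ²)) = 46%, ζ = −ln(0.46)/√(π²+ln²(0.46)) = 0.24.
Characteristic equation s² + 6.9s + 8.8K_p = 0 gives ζ = 6.9/(2√(8.8K_p)).
Setting ζ = 0.24: √(8.8K_p) = 6.9/(2·0.24) = 14.38, so K_p = 206.7/8.8 = 23.5.

K_p = 23.5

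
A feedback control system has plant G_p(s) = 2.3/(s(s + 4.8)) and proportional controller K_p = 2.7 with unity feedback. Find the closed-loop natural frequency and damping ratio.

ω_n = 2.49 rad/s, ζ = 0.963

With unity feedback the closed-loop characteristic equation is s² + 4.8s + 2.7·2.3 = s² + 4.8s + 6.21 = 0.
So ω_n² = 6.21 ⇒ ω_n = 2.492 rad/s, and ζ = 4.8/(2ω_n) = 0.963.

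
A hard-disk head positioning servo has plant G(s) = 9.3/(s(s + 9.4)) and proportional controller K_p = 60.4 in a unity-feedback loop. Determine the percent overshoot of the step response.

The closed-loop denominator s² + 9.4s + 561.7 gives ω_n = √561.7 = 23.7 and ζ = 9.4/(2ω_n) = 0.1983.
%OS = 100·exp(−πζ/√(1−ζ²)) = 100·exp(−π·0.1983/√0.9607) = 53%.

53%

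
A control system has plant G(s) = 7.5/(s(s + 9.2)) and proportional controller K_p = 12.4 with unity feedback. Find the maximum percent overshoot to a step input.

From 1 + K_pG(s) = 0: s² + 9.2s + 93 = 0 ⇒ ω_n = 9.644, ζ = 0.477.
%OS = 100·exp(−πζ/√(1−ζ²)) = 100·exp(−π·0.477/√0.7725) = 18.2%.

18.2%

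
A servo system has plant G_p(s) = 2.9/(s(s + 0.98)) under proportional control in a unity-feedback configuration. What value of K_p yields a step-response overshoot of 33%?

From %OS = 100·exp(−πζ/√(1−ζ²)) = 33%, ζ = −ln(0.33)/√(π²+ln²(0.33)) = 0.3328.
Characteristic equation s² + 0.98s + 2.9K_p = 0 gives ζ = 0.98/(2√(2.9K_p)).
Setting ζ = 0.3328: √(2.9K_p) = 0.98/(2·0.3328) = 1.472, so K_p = 2.168/2.9 = 0.748.

K_p = 0.748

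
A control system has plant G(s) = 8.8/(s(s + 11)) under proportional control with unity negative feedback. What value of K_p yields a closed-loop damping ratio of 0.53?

K_p = 12.2

Closed-loop characteristic equation: s² + 11s + K_p·8.8 = 0.
So ω_n = √(8.8K_p) and 2ζω_n = 11, giving ζ = 11/(2√(8.8K_p)).
Setting ζ = 0.53: √(8.8K_p) = 11/(2·0.53) = 10.38, so K_p = 107.7/8.8 = 12.2.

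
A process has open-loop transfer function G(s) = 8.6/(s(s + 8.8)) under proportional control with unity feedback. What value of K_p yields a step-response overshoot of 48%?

K_p = 43.5

From %OS = 100·exp(−πζ/√(1−ζ²)) = 48%, ζ = −ln(0.48)/√(π²+ln²(0.48)) = 0.2275.
Characteristic equation s² + 8.8s + 8.6K_p = 0 gives ζ = 8.8/(2√(8.6K_p)).
Setting ζ = 0.2275: √(8.6K_p) = 8.8/(2·0.2275) = 19.34, so K_p = 374.1/8.6 = 43.5.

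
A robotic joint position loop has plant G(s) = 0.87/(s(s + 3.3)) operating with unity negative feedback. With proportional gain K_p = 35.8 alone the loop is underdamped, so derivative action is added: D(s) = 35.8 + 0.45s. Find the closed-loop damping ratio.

ζ = 0.331

Forward path: (35.8 + 0.45s)·0.87/(s(s+3.3)). The closed-loop characteristic equation is s² + (3.3 + 0.87·0.45)s + 0.87·35.8 = 0.
That is s² + 3.692s + 31.15 = 0, so ω_n = 5.581 rad/s and ζ = 3.692/(2·5.581) = 0.3307.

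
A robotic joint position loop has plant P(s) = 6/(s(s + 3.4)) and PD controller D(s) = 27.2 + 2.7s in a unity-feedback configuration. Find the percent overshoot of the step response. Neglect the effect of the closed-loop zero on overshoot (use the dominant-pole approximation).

2.34%

Forward path: (27.2 + 2.7s)·6/(s(s+3.4)). The closed-loop characteristic equation is s² + (3.4 + 6·2.7)s + 6·27.2 = 0.
That is s² + 19.6s + 163.2 = 0, so ω_n = 12.77 rad/s and ζ = 19.6/(2·12.77) = 0.7671.
%OS = 100·exp(−πζ/√(1−ζ²)) = 2.34%.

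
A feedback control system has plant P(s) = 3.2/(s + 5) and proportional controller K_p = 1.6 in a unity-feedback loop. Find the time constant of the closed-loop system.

τ = 0.0988 s

Closed-loop transfer function: T(s) = K_p·P(s)/(1 + K_p·P(s)) = 5.12/(s + 5 + 5.12) = 5.12/(s + 10.12).
Time constant τ = 1/10.12 = 0.0988 s.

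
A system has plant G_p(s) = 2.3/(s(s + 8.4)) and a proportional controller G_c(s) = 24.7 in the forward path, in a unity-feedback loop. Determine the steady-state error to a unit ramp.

0.148

The loop has one pole at the origin (type 1). Velocity error constant K_v = lim_{s→0} s·G_c(s)G_p(s) = 24.7·2.3/8.4 = 6.763.
Steady-state error to a unit ramp: e_ss = 1/K_v = 0.148.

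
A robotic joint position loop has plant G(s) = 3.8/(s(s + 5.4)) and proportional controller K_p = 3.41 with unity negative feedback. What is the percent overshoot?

2.84%

Closed-loop characteristic equation: s² + 5.4s + 12.96 = 0, so ω_n = 3.6 rad/s and ζ = 5.4/(2·3.6) = 0.7501.
%OS = 100·exp(−πζ/√(1−ζ²)) = 100·exp(−π·0.7501/√0.4374) = 2.84%.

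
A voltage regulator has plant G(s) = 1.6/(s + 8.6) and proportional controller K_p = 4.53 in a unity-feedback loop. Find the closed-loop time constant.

τ = 0.0631 s

Closed-loop transfer function: T(s) = K_p·G(s)/(1 + K_p·G(s)) = 7.248/(s + 8.6 + 7.248) = 7.248/(s + 15.85).
Time constant τ = 1/15.85 = 0.0631 s.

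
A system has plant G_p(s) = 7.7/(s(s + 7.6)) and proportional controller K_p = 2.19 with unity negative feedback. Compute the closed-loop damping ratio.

ζ = 0.925

1 + K_p·G_p(s) = 0 gives s² + 7.6s + 16.86 = 0.
So ω_n² = 16.86 ⇒ ω_n = 4.106 rad/s, and ζ = 7.6/(2ω_n) = 0.925.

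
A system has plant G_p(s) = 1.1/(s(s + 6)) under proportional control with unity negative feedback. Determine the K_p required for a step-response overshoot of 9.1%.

From %OS = 100·exp(−πζ/√(1−ζ²)) = 9.1%, ζ = −ln(0.091)/√(π²+ln²(0.091)) = 0.6066.
Characteristic equation s² + 6s + 1.1K_p = 0 gives ζ = 6/(2√(1.1K_p)).
Setting ζ = 0.6066: √(1.1K_p) = 6/(2·0.6066) = 4.946, so K_p = 24.46/1.1 = 22.2.

K_p = 22.2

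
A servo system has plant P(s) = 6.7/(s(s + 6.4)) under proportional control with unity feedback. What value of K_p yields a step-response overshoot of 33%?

From %OS = 100·exp(−πζ/√(1−ζ²)) = 33%, ζ = −ln(0.33)/√(π²+ln²(0.33)) = 0.3328.
Characteristic equation s² + 6.4s + 6.7K_p = 0 gives ζ = 6.4/(2√(6.7K_p)).
Setting ζ = 0.3328: √(6.7K_p) = 6.4/(2·0.3328) = 9.616, so K_p = 92.46/6.7 = 13.8.

K_p = 13.8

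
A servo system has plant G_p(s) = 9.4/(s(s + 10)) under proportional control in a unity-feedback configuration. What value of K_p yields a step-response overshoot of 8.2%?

K_p = 6.86

From %OS = 100·exp(−πζ/√(1−ζ²)) = 8.2%, ζ = −ln(0.082)/√(π²+ln²(0.082)) = 0.6228.
Characteristic equation s² + 10s + 9.4K_p = 0 gives ζ = 10/(2√(9.4K_p)).
Setting ζ = 0.6228: √(9.4K_p) = 10/(2·0.6228) = 8.028, so K_p = 64.45/9.4 = 6.86.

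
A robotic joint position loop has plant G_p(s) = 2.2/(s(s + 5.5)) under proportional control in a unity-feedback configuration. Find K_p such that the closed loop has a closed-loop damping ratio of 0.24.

Closed-loop characteristic equation: s² + 5.5s + K_p·2.2 = 0.
So ω_n = √(2.2K_p) and 2ζω_n = 5.5, giving ζ = 5.5/(2√(2.2K_p)).
Setting ζ = 0.24: √(2.2K_p) = 5.5/(2·0.24) = 11.46, so K_p = 131.3/2.2 = 59.7.

K_p = 59.7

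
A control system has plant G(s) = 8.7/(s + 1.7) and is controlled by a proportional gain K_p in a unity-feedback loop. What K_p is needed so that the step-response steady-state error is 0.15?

The loop is type 0, so e_ss(step) = 1/(1 + K_pos) with K_pos = K_p·G(0).
G(0) = 5.118. Require 1/(1 + K_p·5.118) = 0.15, so 1 + 5.118·K_p = 6.667.
K_p = (6.667 − 1)/5.118 = 1.11.

K_p = 1.11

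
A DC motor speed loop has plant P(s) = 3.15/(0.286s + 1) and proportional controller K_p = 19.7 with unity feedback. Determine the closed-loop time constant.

τ = 0.00454 s

Closed loop: T(s) = K_p·P/(1+K_p·P) = 62.05/(0.286s + 1 + 62.05), with pole at s = −(1 + 62.05)/0.286 = −220.5.
Closed-loop time constant τ = 1/220.5 = 0.00454 s.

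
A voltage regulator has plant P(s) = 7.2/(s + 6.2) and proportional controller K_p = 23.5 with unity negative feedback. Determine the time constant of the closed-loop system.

Closed-loop transfer function: T(s) = K_p·P(s)/(1 + K_p·P(s)) = 169.2/(s + 6.2 + 169.2) = 169.2/(s + 175.4).
Time constant τ = 1/175.4 = 0.0057 s.

τ = 0.0057 s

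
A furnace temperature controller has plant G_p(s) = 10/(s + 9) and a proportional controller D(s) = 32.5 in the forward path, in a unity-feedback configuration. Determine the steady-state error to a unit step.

0.0269

The loop is type 0. Static position error constant K_pos = D(0)·G_p(0) = 32.5·1.111 = 36.11.
Steady-state error to a unit step: e_ss = 1/(1+K_pos) = 1/37.11 = 0.0269.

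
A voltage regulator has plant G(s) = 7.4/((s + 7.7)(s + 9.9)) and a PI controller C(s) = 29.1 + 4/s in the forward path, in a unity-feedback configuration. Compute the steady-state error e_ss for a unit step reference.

0

The open loop C(s)G(s) has a pole at the origin (type 1), so the static position error constant is infinite and e_ss = 1/(1+∞) = 0.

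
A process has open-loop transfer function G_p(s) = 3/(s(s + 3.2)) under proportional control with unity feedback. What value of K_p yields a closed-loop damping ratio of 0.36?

Closed-loop characteristic equation: s² + 3.2s + K_p·3 = 0.
So ω_n = √(3K_p) and 2ζω_n = 3.2, giving ζ = 3.2/(2√(3K_p)).
Setting ζ = 0.36: √(3K_p) = 3.2/(2·0.36) = 4.444, so K_p = 19.75/3 = 6.58.

K_p = 6.58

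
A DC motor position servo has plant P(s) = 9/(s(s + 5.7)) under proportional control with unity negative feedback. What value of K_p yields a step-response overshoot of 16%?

K_p = 3.55

From %OS = 100·exp(−πζ/√(1−ζ²)) = 16%, ζ = −ln(0.16)/√(π²+ln²(0.16)) = 0.5039.
Characteristic equation s² + 5.7s + 9K_p = 0 gives ζ = 5.7/(2√(9K_p)).
Setting ζ = 0.5039: √(9K_p) = 5.7/(2·0.5039) = 5.656, so K_p = 31.99/9 = 3.55.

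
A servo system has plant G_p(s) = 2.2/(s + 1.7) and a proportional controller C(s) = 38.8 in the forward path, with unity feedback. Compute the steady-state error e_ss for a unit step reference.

0.0195

The loop is type 0. Static position error constant K_pos = C(0)·G_p(0) = 38.8·1.294 = 50.21.
Steady-state error to a unit step: e_ss = 1/(1+K_pos) = 1/51.21 = 0.0195.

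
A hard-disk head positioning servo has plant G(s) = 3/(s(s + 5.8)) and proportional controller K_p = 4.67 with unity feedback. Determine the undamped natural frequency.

1 + K_p·G(s) = 0 gives s² + 5.8s + 14.01 = 0.
So ω_n² = 14.01 ⇒ ω_n = 3.743 rad/s, and ζ = 5.8/(2ω_n) = 0.775.

ω_n = 3.74 rad/s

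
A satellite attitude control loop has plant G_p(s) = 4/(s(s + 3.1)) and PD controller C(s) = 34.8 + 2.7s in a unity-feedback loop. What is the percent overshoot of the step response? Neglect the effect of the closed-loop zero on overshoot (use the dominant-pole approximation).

10.1%

Forward path: (34.8 + 2.7s)·4/(s(s+3.1)). The closed-loop characteristic equation is s² + (3.1 + 4·2.7)s + 4·34.8 = 0.
That is s² + 13.9s + 139.2 = 0, so ω_n = 11.8 rad/s and ζ = 13.9/(2·11.8) = 0.5891.
%OS = 100·exp(−πζ/√(1−ζ²)) = 10.1%.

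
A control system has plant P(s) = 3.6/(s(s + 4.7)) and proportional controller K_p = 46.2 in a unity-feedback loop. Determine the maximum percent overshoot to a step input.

55.9%

From 1 + K_pP(s) = 0: s² + 4.7s + 166.3 = 0 ⇒ ω_n = 12.9, ζ = 0.1822.
%OS = 100·exp(−πζ/√(1−ζ²)) = 100·exp(−π·0.1822/√0.9668) = 55.9%.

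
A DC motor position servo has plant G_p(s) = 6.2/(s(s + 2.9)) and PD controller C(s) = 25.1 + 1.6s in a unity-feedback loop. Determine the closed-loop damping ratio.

ζ = 0.514

Forward path: (25.1 + 1.6s)·6.2/(s(s+2.9)). The closed-loop characteristic equation is s² + (2.9 + 6.2·1.6)s + 6.2·25.1 = 0.
That is s² + 12.82s + 155.6 = 0, so ω_n = 12.47 rad/s and ζ = 12.82/(2·12.47) = 0.5138.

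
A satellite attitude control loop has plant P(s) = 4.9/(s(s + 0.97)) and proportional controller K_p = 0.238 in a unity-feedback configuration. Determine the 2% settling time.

T_s ≈ 8.25 s

Closed-loop characteristic equation: s² + 0.97s + 1.166 = 0, so ω_n = 1.08 rad/s and ζ = 0.97/(2·1.08) = 0.4491.
2% settling time T_s ≈ 4/(ζω_n) = 4/0.485 = 8.25 s.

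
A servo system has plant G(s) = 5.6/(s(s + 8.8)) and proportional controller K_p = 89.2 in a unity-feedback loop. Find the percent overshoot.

53.2%

The closed-loop denominator s² + 8.8s + 499.5 gives ω_n = √499.5 = 22.35 and ζ = 8.8/(2ω_n) = 0.1969.
%OS = 100·exp(−πζ/√(1−ζ²)) = 100·exp(−π·0.1969/√0.9612) = 53.2%.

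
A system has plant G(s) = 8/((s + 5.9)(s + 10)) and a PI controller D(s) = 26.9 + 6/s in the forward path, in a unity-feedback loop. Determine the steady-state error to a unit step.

0

The open loop D(s)G(s) has a pole at the origin (type 1), so the static position error constant is infinite and e_ss = 1/(1+∞) = 0.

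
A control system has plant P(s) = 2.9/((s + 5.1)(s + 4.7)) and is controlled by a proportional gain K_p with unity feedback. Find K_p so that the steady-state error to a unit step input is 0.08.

K_p = 95.1

The loop is type 0, so e_ss(step) = 1/(1 + K_pos) with K_pos = K_p·P(0).
P(0) = 0.121. Require 1/(1 + K_p·0.121) = 0.08, so 1 + 0.121·K_p = 12.5.
K_p = (12.5 − 1)/0.121 = 95.1.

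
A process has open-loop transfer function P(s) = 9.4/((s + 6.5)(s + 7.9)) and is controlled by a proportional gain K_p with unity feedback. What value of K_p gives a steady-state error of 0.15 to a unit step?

Steady-state error for a unit step on this type-0 loop is 1/(1 + K_p·P(0)).
P(0) = 0.1831. Require 1/(1 + K_p·0.1831) = 0.15, so 1 + 0.1831·K_p = 6.667.
K_p = (6.667 − 1)/0.1831 = 31.

K_p = 31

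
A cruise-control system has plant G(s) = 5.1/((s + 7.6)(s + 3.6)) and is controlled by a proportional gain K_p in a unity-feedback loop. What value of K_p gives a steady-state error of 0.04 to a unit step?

Steady-state error for a unit step on this type-0 loop is 1/(1 + K_p·G(0)).
G(0) = 0.1864. Require 1/(1 + K_p·0.1864) = 0.04, so 1 + 0.1864·K_p = 25.
K_p = (25 − 1)/0.1864 = 129.

K_p = 129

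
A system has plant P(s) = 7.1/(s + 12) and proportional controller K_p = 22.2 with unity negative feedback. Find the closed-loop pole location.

s = -169.6

Closed-loop transfer function: T(s) = K_p·P(s)/(1 + K_p·P(s)) = 157.6/(s + 12 + 157.6) = 157.6/(s + 169.6).
The closed-loop pole is at s = −169.6.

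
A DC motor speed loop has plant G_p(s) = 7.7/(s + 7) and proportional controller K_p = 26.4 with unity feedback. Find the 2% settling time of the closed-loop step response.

Closed-loop transfer function: T(s) = K_p·G_p(s)/(1 + K_p·G_p(s)) = 203.3/(s + 7 + 203.3) = 203.3/(s + 210.3).
Time constant τ = 1/210.3 = 0.004756 s, so the 2% settling time is about 4τ = 0.019 s.

T_s ≈ 0.019 s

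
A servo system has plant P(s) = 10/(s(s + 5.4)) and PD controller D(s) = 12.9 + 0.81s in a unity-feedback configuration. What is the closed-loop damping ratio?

Forward path: (12.9 + 0.81s)·10/(s(s+5.4)). The closed-loop characteristic equation is s² + (5.4 + 10·0.81)s + 10·12.9 = 0.
That is s² + 13.5s + 129 = 0, so ω_n = 11.36 rad/s and ζ = 13.5/(2·11.36) = 0.5943.

ζ = 0.594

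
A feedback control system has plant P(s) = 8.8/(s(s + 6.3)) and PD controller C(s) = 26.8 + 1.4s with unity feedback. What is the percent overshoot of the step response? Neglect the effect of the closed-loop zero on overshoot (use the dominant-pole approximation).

Forward path: (26.8 + 1.4s)·8.8/(s(s+6.3)). The closed-loop characteristic equation is s² + (6.3 + 8.8·1.4)s + 8.8·26.8 = 0.
That is s² + 18.62s + 235.8 = 0, so ω_n = 15.36 rad/s and ζ = 18.62/(2·15.36) = 0.6062.
%OS = 100·exp(−πζ/√(1−ζ²)) = 9.12%.

9.12%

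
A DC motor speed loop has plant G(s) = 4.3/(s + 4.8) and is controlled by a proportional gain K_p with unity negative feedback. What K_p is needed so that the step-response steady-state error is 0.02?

The loop is type 0, so e_ss(step) = 1/(1 + K_pos) with K_pos = K_p·G(0).
G(0) = 0.8958. Require 1/(1 + K_p·0.8958) = 0.02, so 1 + 0.8958·K_p = 50.
K_p = (50 − 1)/0.8958 = 54.7.

K_p = 54.7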